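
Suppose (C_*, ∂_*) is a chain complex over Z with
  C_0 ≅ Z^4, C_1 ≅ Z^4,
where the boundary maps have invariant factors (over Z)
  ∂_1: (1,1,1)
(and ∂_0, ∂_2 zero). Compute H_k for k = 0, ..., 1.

H_0: b_0 = 4 − 0 − 3 = 1; torsion from ∂_1 factors > 1: none. So H_0 ≅ Z.
H_1: b_1 = 4 − 3 − 0 = 1; torsion from ∂_2 factors > 1: none. So H_1 ≅ Z.

H_0 ≅ Z,  H_1 ≅ Z.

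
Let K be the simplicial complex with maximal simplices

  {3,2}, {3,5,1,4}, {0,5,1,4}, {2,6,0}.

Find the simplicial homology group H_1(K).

H_1 ≅ Z.

Take the total order 0 < 1 < 2 < 3 < 4 < 5 < 6 on the vertex set. Then K (dimension 3) consists of the simplices:

  0-simplices (7): [0], [1], [2], [3], [4], [5], [6]
  1-simplices (13): [0,1], [0,2], [0,4], [0,5], [0,6], [1,3], [1,4], [1,5], [2,3], [2,6], [3,4], [3,5], [4,5]
  2-simplices (8): [0,1,4], [0,1,5], [0,2,6], [0,4,5], [1,3,4], [1,3,5], [1,4,5], [3,4,5]
  3-simplices (2): [0,1,4,5], [1,3,4,5]

so the chain groups are C_0 ≅ Z^7, C_1 ≅ Z^13, C_2 ≅ Z^8, C_3 ≅ Z^2.

∂_1: C_1 → C_0 maps an edge to its endpoints' difference, ∂[p,q] = q − p. For instance
  ∂[1,3] = [3] − [1].
As a 7×13 matrix over Z this has rank 6, with invariant factors (1,1,1,1,1,1).

The boundary map ∂_2: C_2 → C_1 sends each 2-simplex [p,q,r] to [q,r] − [p,r] + [p,q]. For instance
  ∂[0,2,6] = [2,6] − [0,6] + [0,2],
  ∂[1,3,5] = [3,5] − [1,5] + [1,3].
This gives a 13×8 integer matrix of rank 6; reducing to Smith normal form yields diagonal entries (1,1,1,1,1,1).

∂_3: C_3 → C_2 sends each 3-simplex σ to the alternating sum Σ_i (−1)^i (σ with its i-th vertex removed). For instance
  ∂[0,1,4,5] = [1,4,5] − [0,4,5] + [0,1,5] − [0,1,4],
  ∂[1,3,4,5] = [3,4,5] − [1,4,5] + [1,3,5] − [1,3,4].
The 8×2 boundary matrix has rank 2 and Smith normal form diag(1,1).

Reading off H_k = ker ∂_k / im ∂_{k+1}:

  H_1: rank ker ∂_1 − rank ∂_2 = (13 − 6) − 6 = 1, and the invariant factors of ∂_2 are all 1, so H_1 = Z.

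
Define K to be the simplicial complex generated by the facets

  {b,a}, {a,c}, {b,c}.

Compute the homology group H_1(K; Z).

Fix the vertex order a < b < c and write every simplex with vertices in increasing order. Then dim K = 1 and the simplices of K are:

  0-simplices (3): a, b, c
  1-simplices (3): ab, ac, bc

Hence C_0 ≅ Z^3, C_1 ≅ Z^3.

The boundary map ∂_1: C_1 → C_0 is given by ∂[p,q] = [q] − [p]. For instance
  ∂bc = c − b.
As a 3×3 matrix over Z this has rank 2, with invariant factors (1,1).

From H_k ≅ ker(∂_k) / im(∂_{k+1}) we obtain:

  H_1: rank ker ∂_1 − rank ∂_2 = (3 − 2) − 0 = 1, and there is no ∂_2, so H_1 = Z.

(K is a triangulation of the circle S^1.)

H_1 ≅ Z.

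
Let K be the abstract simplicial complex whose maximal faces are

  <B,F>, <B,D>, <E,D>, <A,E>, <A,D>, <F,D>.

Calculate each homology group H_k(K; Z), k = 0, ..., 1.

H_0 = Z,  H_1 = Z^2.

Fix the vertex order A < B < D < E < F and write every simplex with vertices in increasing order. Then dim K = 1 and the simplices of K are:

  0-simplices (5): A, B, D, E, F
  1-simplices (6): AD, AE, BD, BF, DE, DF

Hence C_0 ≅ Z^5, C_1 ≅ Z^6.

∂_1: C_1 → C_0 maps an edge to its endpoints' difference, ∂[p,q] = q − p. For instance
  ∂DF = F − D.
The resulting 5×6 matrix has rank 4, and its Smith normal form has invariant factors (1,1,1,1).

Reading off H_k = ker ∂_k / im ∂_{k+1}:

  H_0: rank C_0 − rank ∂_1 = 5 − 4 = 1, and the invariant factors of ∂_1 are all 1, so H_0 = Z.
  H_1: rank ker ∂_1 − rank ∂_2 = (6 − 4) − 0 = 2, and there is no ∂_2, so H_1 = Z^2.

As a check, the Euler characteristic is 5 − 6 = -1, which agrees with 1 − 2 = -1.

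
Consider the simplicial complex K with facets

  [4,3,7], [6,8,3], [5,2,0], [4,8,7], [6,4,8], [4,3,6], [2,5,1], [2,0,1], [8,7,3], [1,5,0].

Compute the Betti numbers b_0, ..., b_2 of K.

K has 9 vertices, 15 edges, 10 triangles.
rank ∂_0 = 0, rank ∂_1 = 7 ⇒ b_0 = 9 − 0 − 7 = 2; all invariant factors of ∂_1 are 1 so no torsion. So H_0 ≅ Z^2.
rank ∂_1 = 7, rank ∂_2 = 8 ⇒ b_1 = 15 − 7 − 8 = 0; all invariant factors of ∂_2 are 1 so no torsion. So H_1 ≅ 0.
rank ∂_2 = 8, rank ∂_3 = 0 ⇒ b_2 = 10 − 8 − 0 = 2. So H_2 ≅ Z^2.

b_0 = 2, b_1 = 0, b_2 = 2.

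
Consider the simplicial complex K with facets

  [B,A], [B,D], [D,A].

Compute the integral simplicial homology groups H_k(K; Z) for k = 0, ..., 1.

K has 3 vertices, 3 edges.
rank ∂_0 = 0, rank ∂_1 = 2 ⇒ b_0 = 3 − 0 − 2 = 1; all invariant factors of ∂_1 are 1 so no torsion. So H_0 = Z.
rank ∂_1 = 2, rank ∂_2 = 0 ⇒ b_1 = 3 − 2 − 0 = 1. So H_1 = Z.

H_0 ≅ Z,  H_1 ≅ Z.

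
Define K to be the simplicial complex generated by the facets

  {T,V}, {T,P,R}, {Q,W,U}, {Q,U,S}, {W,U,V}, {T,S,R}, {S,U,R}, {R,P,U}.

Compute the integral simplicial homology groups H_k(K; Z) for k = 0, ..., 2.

H_0 ≅ Z,  H_1 ≅ Z,  H_2 = 0.

K has 8 vertices, 15 edges, 7 triangles.
rank ∂_0 = 0, rank ∂_1 = 7 ⇒ b_0 = 8 − 0 − 7 = 1; all invariant factors of ∂_1 are 1 so no torsion. So H_0 ≅ Z.
rank ∂_1 = 7, rank ∂_2 = 7 ⇒ b_1 = 15 − 7 − 7 = 1; all invariant factors of ∂_2 are 1 so no torsion. So H_1 ≅ Z.
rank ∂_2 = 7, rank ∂_3 = 0 ⇒ b_2 = 7 − 7 − 0 = 0. So H_2 ≅ 0.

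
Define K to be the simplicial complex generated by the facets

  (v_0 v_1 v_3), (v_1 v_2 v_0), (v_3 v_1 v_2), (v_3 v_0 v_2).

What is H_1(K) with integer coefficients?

We work with the vertex ordering v_0 < v_1 < v_2 < v_3. The simplices of K, each written with vertices in increasing order, are:

  0-simplices (4): [v_0], [v_1], [v_2], [v_3]
  1-simplices (6): [v_0,v_1], [v_0,v_2], [v_0,v_3], [v_1,v_2], [v_1,v_3], [v_2,v_3]
  2-simplices (4): [v_0,v_1,v_2], [v_0,v_1,v_3], [v_0,v_2,v_3], [v_1,v_2,v_3]

so the chain groups are C_0 ≅ Z^4, C_1 ≅ Z^6, C_2 ≅ Z^4.

∂_1: C_1 → C_0 sends each edge [p,q] (with p < q) to q − p. For instance
  ∂[v_0,v_3] = [v_3] − [v_0].
This gives a 4×6 integer matrix of rank 3; reducing to Smith normal form yields diagonal entries (1,1,1).

Boundary ∂_2: C_2 → C_1 acts by ∂[p,q,r] = [q,r] − [p,r] + [p,q]. For instance
  ∂[v_0,v_1,v_2] = [v_1,v_2] − [v_0,v_2] + [v_0,v_1],
  ∂[v_1,v_2,v_3] = [v_2,v_3] − [v_1,v_3] + [v_1,v_2].
The resulting 6×4 matrix has rank 3, and its Smith normal form has invariant factors (1,1,1).

From H_k ≅ ker(∂_k) / im(∂_{k+1}) we obtain:

  H_1: rank ker ∂_1 − rank ∂_2 = (6 − 3) − 3 = 0, and the invariant factors of ∂_2 are all 1, so H_1 ≅ 0.

(K is a triangulation of the 2-sphere S^2.)

H_1 ≅ 0.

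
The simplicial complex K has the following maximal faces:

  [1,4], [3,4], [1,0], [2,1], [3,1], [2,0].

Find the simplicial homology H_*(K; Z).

K has 5 vertices, 6 edges.
rank ∂_0 = 0, rank ∂_1 = 4 ⇒ b_0 = 5 − 0 − 4 = 1; all invariant factors of ∂_1 are 1 so no torsion. So H_0 ≅ Z.
rank ∂_1 = 4, rank ∂_2 = 0 ⇒ b_1 = 6 − 4 − 0 = 2. So H_1 ≅ Z^2.

H_0 ≅ Z,  H_1 ≅ Z^2.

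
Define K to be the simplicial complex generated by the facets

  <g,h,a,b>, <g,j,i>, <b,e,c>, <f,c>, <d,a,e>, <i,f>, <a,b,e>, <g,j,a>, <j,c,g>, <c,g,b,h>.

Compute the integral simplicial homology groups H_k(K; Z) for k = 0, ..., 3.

H_0 ≅ Z,  H_1 ≅ Z,  H_2 = 0,  H_3 = 0.

K has 10 vertices, 21 edges, 13 triangles, 2 3-simplices.
rank ∂_0 = 0, rank ∂_1 = 9 ⇒ b_0 = 10 − 0 − 9 = 1; all invariant factors of ∂_1 are 1 so no torsion. So H_0 = Z.
rank ∂_1 = 9, rank ∂_2 = 11 ⇒ b_1 = 21 − 9 − 11 = 1; all invariant factors of ∂_2 are 1 so no torsion. So H_1 = Z.
rank ∂_2 = 11, rank ∂_3 = 2 ⇒ b_2 = 13 − 11 − 2 = 0; all invariant factors of ∂_3 are 1 so no torsion. So H_2 = 0.
rank ∂_3 = 2, rank ∂_4 = 0 ⇒ b_3 = 2 − 2 − 0 = 0. So H_3 = 0.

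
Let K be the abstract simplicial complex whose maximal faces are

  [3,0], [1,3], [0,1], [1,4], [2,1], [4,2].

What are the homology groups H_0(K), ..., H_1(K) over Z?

Take the total order 0 < 1 < 2 < 3 < 4 on the vertex set. Then K (dimension 1) consists of the simplices:

  0-simplices (5): [0], [1], [2], [3], [4]
  1-simplices (6): [0,1], [0,3], [1,2], [1,3], [1,4], [2,4]

so the chain groups are C_0 ≅ Z^5, C_1 ≅ Z^6.

The boundary map ∂_1: C_1 → C_0 sends each edge [p,q] (with p < q) to q − p.
The 5×6 boundary matrix has rank 4 and Smith normal form diag(1,1,1,1).

Now H_k = ker ∂_k / im ∂_{k+1}, so:

  H_0: rank C_0 − rank ∂_1 = 5 − 4 = 1, and the invariant factors of ∂_1 are all 1, so H_0 = Z.
  H_1: rank ker ∂_1 − rank ∂_2 = (6 − 4) − 0 = 2, and there is no ∂_2, so H_1 = Z^2.

(K is a triangulation of a wedge of 2 circles.)

H_0 ≅ Z,  H_1 ≅ Z^2.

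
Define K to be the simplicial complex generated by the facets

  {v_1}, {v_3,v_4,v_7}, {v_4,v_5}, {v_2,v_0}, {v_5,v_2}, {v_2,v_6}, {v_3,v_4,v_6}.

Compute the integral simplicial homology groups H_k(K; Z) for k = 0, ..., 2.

Order the vertices as v_0 < v_1 < v_2 < v_3 < v_4 < v_5 < v_6 < v_7. Listing each simplex with vertices in this order, K has dimension 2 with simplices:

  0-simplices (8): [v_0], [v_1], [v_2], [v_3], [v_4], [v_5], [v_6], [v_7]
  1-simplices (9): [v_0,v_2], [v_2,v_5], [v_2,v_6], [v_3,v_4], [v_3,v_6], [v_3,v_7], [v_4,v_5], [v_4,v_6], [v_4,v_7]
  2-simplices (2): [v_3,v_4,v_6], [v_3,v_4,v_7]

so the chain groups are C_0 ≅ Z^8, C_1 ≅ Z^9, C_2 ≅ Z^2.

Boundary ∂_1: C_1 → C_0 sends each edge [p,q] (with p < q) to q − p. For instance
  ∂[v_2,v_5] = [v_5] − [v_2].
As a 8×9 matrix over Z this has rank 6, with invariant factors (1,1,1,1,1,1).

The boundary map ∂_2: C_2 → C_1 maps a triangle to the signed sum of its edges. For instance
  ∂[v_3,v_4,v_6] = [v_4,v_6] − [v_3,v_6] + [v_3,v_4],
  ∂[v_3,v_4,v_7] = [v_4,v_7] − [v_3,v_7] + [v_3,v_4].
The 9×2 boundary matrix has rank 2 and Smith normal form diag(1,1).

Computing H_k = (kernel of ∂_k) / (image of ∂_{k+1}):

  H_0: rank C_0 − rank ∂_1 = 8 − 6 = 2, and the invariant factors of ∂_1 are all 1, so H_0 = Z^2.
  H_1: rank ker ∂_1 − rank ∂_2 = (9 − 6) − 2 = 1, and the invariant factors of ∂_2 are all 1, so H_1 = Z.
  H_2: rank ker ∂_2 − rank ∂_3 = (2 − 2) − 0 = 0, and there is no ∂_3, so H_2 = 0.

As a check, the Euler characteristic is 8 − 9 + 2 = 1, which agrees with 2 − 1 + 0 = 1.

H_0 = Z^2,  H_1 = Z,  H_2 = 0.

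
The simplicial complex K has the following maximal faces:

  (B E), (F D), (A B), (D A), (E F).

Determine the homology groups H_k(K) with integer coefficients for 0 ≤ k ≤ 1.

H_0 ≅ Z,  H_1 ≅ Z.

Take the total order A < B < D < E < F on the vertex set. Then K (dimension 1) consists of the simplices:

  0-simplices (5): A, B, D, E, F
  1-simplices (5): AB, AD, BE, DF, EF

so the chain groups are C_0 ≅ Z^5, C_1 ≅ Z^5.

∂_1: C_1 → C_0 is given by ∂[p,q] = [q] − [p]. For instance
  ∂EF = F − E.
As a 5×5 matrix over Z this has rank 4, with invariant factors (1,1,1,1).

From H_k ≅ ker(∂_k) / im(∂_{k+1}) we obtain:

  H_0: rank C_0 − rank ∂_1 = 5 − 4 = 1, and the invariant factors of ∂_1 are all 1, so H_0 = Z.
  H_1: rank ker ∂_1 − rank ∂_2 = (5 − 4) − 0 = 1, and there is no ∂_2, so H_1 = Z.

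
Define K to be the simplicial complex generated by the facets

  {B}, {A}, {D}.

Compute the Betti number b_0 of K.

Take the total order A < B < D on the vertex set. Then K (dimension 0) consists of the simplices:

  0-simplices (3): A, B, D

so the chain groups are C_0 ≅ Z^3.

From H_k ≅ ker(∂_k) / im(∂_{k+1}) we obtain:

  H_0: rank C_0 − rank ∂_1 = 3 − 0 = 3, and there is no ∂_1, so H_0 = Z^3.

(K is a triangulation of a set of 3 points.)

Hence the Betti numbers are b_0 = 3.

b_0 = 3.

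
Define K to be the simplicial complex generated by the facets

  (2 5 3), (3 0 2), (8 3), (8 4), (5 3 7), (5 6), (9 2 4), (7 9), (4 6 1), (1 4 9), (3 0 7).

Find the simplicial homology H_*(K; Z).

H_0 = Z,  H_1 = Z^3,  H_2 = 0.

Fix the vertex order 0 < 1 < 2 < 3 < 4 < 5 < 6 < 7 < 8 < 9 and write every simplex with vertices in increasing order. Then dim K = 2 and the simplices of K are:

  0-simplices (10): [0], [1], [2], [3], [4], [5], [6], [7], [8], [9]
  1-simplices (19): [0,2], [0,3], [0,7], [1,4], [1,6], [1,9], [2,3], [2,4], [2,5], [2,9], [3,5], [3,7], [3,8], [4,6], [4,8], [4,9], [5,6], [5,7], [7,9]
  2-simplices (7): [0,2,3], [0,3,7], [1,4,6], [1,4,9], [2,3,5], [2,4,9], [3,5,7]

Hence C_0 ≅ Z^10, C_1 ≅ Z^19, C_2 ≅ Z^7.

Boundary ∂_1: C_1 → C_0 maps an edge to its endpoints' difference, ∂[p,q] = q − p. For instance
  ∂[3,7] = [7] − [3].
As a 10×19 matrix over Z this has rank 9, with invariant factors (1,1,1,1,1,1,1,1,1).

The boundary map ∂_2: C_2 → C_1 maps a triangle to the signed sum of its edges. For instance
  ∂[1,4,6] = [4,6] − [1,6] + [1,4],
  ∂[0,2,3] = [2,3] − [0,3] + [0,2].
The resulting 19×7 matrix has rank 7, and its Smith normal form has invariant factors (1,1,1,1,1,1,1).

Computing H_k = (kernel of ∂_k) / (image of ∂_{k+1}):

  H_0: rank C_0 − rank ∂_1 = 10 − 9 = 1, and the invariant factors of ∂_1 are all 1, so H_0 ≅ Z.
  H_1: rank ker ∂_1 − rank ∂_2 = (19 − 9) − 7 = 3, and the invariant factors of ∂_2 are all 1, so H_1 ≅ Z^3.
  H_2: rank ker ∂_2 − rank ∂_3 = (7 − 7) − 0 = 0, and there is no ∂_3, so H_2 ≅ 0.

As a check, the Euler characteristic is 10 − 19 + 7 = -2, which agrees with 1 − 3 + 0 = -2.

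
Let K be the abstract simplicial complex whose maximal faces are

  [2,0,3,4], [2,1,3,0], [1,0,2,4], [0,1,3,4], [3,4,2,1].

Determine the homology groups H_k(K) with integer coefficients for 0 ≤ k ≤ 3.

H_0 ≅ Z,  H_1 = 0,  H_2 = 0,  H_3 ≅ Z.

Take the total order 0 < 1 < 2 < 3 < 4 on the vertex set. Then K (dimension 3) consists of the simplices:

  0-simplices (5): [0], [1], [2], [3], [4]
  1-simplices (10): [0,1], [0,2], [0,3], [0,4], [1,2], [1,3], [1,4], [2,3], [2,4], [3,4]
  2-simplices (10): [0,1,2], [0,1,3], [0,1,4], [0,2,3], [0,2,4], [0,3,4], [1,2,3], [1,2,4], [1,3,4], [2,3,4]
  3-simplices (5): [0,1,2,3], [0,1,2,4], [0,1,3,4], [0,2,3,4], [1,2,3,4]

so the chain groups are C_0 ≅ Z^5, C_1 ≅ Z^10, C_2 ≅ Z^10, C_3 ≅ Z^5.

∂_1: C_1 → C_0 sends each edge [p,q] (with p < q) to q − p. For instance
  ∂[0,3] = [3] − [0].
This gives a 5×10 integer matrix of rank 4; reducing to Smith normal form yields diagonal entries (1,1,1,1).

Boundary ∂_2: C_2 → C_1 sends each 2-simplex [p,q,r] to [q,r] − [p,r] + [p,q]. For instance
  ∂[0,3,4] = [3,4] − [0,4] + [0,3],
  ∂[0,2,3] = [2,3] − [0,3] + [0,2].
As a 10×10 matrix over Z this has rank 6, with invariant factors (1,1,1,1,1,1).

∂_3: C_3 → C_2 sends each 3-simplex σ to the alternating sum Σ_i (−1)^i (σ with its i-th vertex removed). For instance
  ∂[1,2,3,4] = [2,3,4] − [1,3,4] + [1,2,4] − [1,2,3],
  ∂[0,1,2,4] = [1,2,4] − [0,2,4] + [0,1,4] − [0,1,2].
As a 10×5 matrix over Z this has rank 4, with invariant factors (1,1,1,1).

Reading off H_k = ker ∂_k / im ∂_{k+1}:

  H_0: rank C_0 − rank ∂_1 = 5 − 4 = 1, and the invariant factors of ∂_1 are all 1, so H_0 ≅ Z.
  H_1: rank ker ∂_1 − rank ∂_2 = (10 − 4) − 6 = 0, and the invariant factors of ∂_2 are all 1, so H_1 ≅ 0.
  H_2: rank ker ∂_2 − rank ∂_3 = (10 − 6) − 4 = 0, and the invariant factors of ∂_3 are all 1, so H_2 ≅ 0.
  H_3: rank ker ∂_3 − rank ∂_4 = (5 − 4) − 0 = 1, and there is no ∂_4, so H_3 ≅ Z.

As a check, the Euler characteristic is 5 − 10 + 10 − 5 = 0, which agrees with 1 − 0 + 0 − 1 = 0.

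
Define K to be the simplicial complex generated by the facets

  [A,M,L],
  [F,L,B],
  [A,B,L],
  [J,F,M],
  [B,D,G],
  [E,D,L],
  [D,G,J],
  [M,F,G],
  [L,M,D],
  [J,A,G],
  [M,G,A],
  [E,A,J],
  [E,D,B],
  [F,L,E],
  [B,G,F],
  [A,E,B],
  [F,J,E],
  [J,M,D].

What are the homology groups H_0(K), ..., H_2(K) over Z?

We work with the vertex ordering A < B < D < E < F < G < J < L < M. The simplices of K, each written with vertices in increasing order, are:

  0-simplices (9): A, B, D, E, F, G, J, L, M
  1-simplices (27): AB, AE, AG, AJ, AL, AM, BD, BE, BF, BG, BL, DE, DG, DJ, DL, DM, EF, EJ, EL, FG, FJ, FL, FM, GJ, GM, JM, LM
  2-simplices (18): ABE, ABL, AEJ, AGJ, AGM, ALM, BDE, BDG, BFG, BFL, DEL, DGJ, DJM, DLM, EFJ, EFL, FGM, FJM

giving chain groups C_0 ≅ Z^9, C_1 ≅ Z^27, C_2 ≅ Z^18.

∂_1: C_1 → C_0 sends each edge [p,q] (with p < q) to q − p. For instance
  ∂AM = M − A.
This gives a 9×27 integer matrix of rank 8; reducing to Smith normal form yields diagonal entries (1,1,1,1,1,1,1,1).

Boundary ∂_2: C_2 → C_1 acts by ∂[p,q,r] = [q,r] − [p,r] + [p,q]. For instance
  ∂ALM = LM − AM + AL,
  ∂AGM = GM − AM + AG.
The resulting 27×18 matrix has rank 18, and its Smith normal form has invariant factors (1,1,1,1,1,1,1,1,1,1,1,1,1,1,1,1,1,2).

From H_k ≅ ker(∂_k) / im(∂_{k+1}) we obtain:

  H_0: rank C_0 − rank ∂_1 = 9 − 8 = 1, and the invariant factors of ∂_1 are all 1, so H_0 ≅ Z.
  H_1: rank ker ∂_1 − rank ∂_2 = (27 − 8) − 18 = 1, and ∂_2 has invariant factor 2 > 1, so H_1 ≅ Z ⊕ Z/2Z.
  H_2: rank ker ∂_2 − rank ∂_3 = (18 − 18) − 0 = 0, and there is no ∂_3, so H_2 ≅ 0.

As a check, the Euler characteristic is 9 − 27 + 18 = 0, which agrees with 1 − 1 + 0 = 0.

H_0 ≅ Z,  H_1 ≅ Z ⊕ Z/2Z,  H_2 = 0.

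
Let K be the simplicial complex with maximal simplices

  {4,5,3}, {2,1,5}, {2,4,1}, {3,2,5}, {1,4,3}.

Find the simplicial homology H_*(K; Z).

Order the vertices as 1 < 2 < 3 < 4 < 5. Listing each simplex with vertices in this order, K has dimension 2 with simplices:

  0-simplices (5): [1], [2], [3], [4], [5]
  1-simplices (10): [1,2], [1,3], [1,4], [1,5], [2,3], [2,4], [2,5], [3,4], [3,5], [4,5]
  2-simplices (5): [1,2,4], [1,2,5], [1,3,4], [2,3,5], [3,4,5]

giving chain groups C_0 ≅ Z^5, C_1 ≅ Z^10, C_2 ≅ Z^5.

∂_1: C_1 → C_0 sends each edge [p,q] (with p < q) to q − p.
This gives a 5×10 integer matrix of rank 4; reducing to Smith normal form yields diagonal entries (1,1,1,1).

∂_2: C_2 → C_1 sends each 2-simplex [p,q,r] to [q,r] − [p,r] + [p,q]. For instance
  ∂[1,2,4] = [2,4] − [1,4] + [1,2],
  ∂[3,4,5] = [4,5] − [3,5] + [3,4].
This gives a 10×5 integer matrix of rank 5; reducing to Smith normal form yields diagonal entries (1,1,1,1,1).

Now H_k = ker ∂_k / im ∂_{k+1}, so:

  H_0: rank C_0 − rank ∂_1 = 5 − 4 = 1, and the invariant factors of ∂_1 are all 1, so H_0 = Z.
  H_1: rank ker ∂_1 − rank ∂_2 = (10 − 4) − 5 = 1, and the invariant factors of ∂_2 are all 1, so H_1 = Z.
  H_2: rank ker ∂_2 − rank ∂_3 = (5 − 5) − 0 = 0, and there is no ∂_3, so H_2 = 0.

(K is a triangulation of the Möbius band.)

H_0 ≅ Z,  H_1 ≅ Z,  H_2 = 0.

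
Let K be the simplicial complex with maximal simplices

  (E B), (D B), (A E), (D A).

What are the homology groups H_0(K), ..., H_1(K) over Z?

Order the vertices as A < B < D < E. Listing each simplex with vertices in this order, K has dimension 1 with simplices:

  0-simplices (4): A, B, D, E
  1-simplices (4): AD, AE, BD, BE

so the chain groups are C_0 ≅ Z^4, C_1 ≅ Z^4.

The boundary map ∂_1: C_1 → C_0 maps an edge to its endpoints' difference, ∂[p,q] = q − p.
The 4×4 boundary matrix has rank 3 and Smith normal form diag(1,1,1).

Now H_k = ker ∂_k / im ∂_{k+1}, so:

  H_0: rank C_0 − rank ∂_1 = 4 − 3 = 1, and the invariant factors of ∂_1 are all 1, so H_0 ≅ Z.
  H_1: rank ker ∂_1 − rank ∂_2 = (4 − 3) − 0 = 1, and there is no ∂_2, so H_1 ≅ Z.

As a check, the Euler characteristic is 4 − 4 = 0, which agrees with 1 − 1 = 0.

H_0 = Z,  H_1 = Z.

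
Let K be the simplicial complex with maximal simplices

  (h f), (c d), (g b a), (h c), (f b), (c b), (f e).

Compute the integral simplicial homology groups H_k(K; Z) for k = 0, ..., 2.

H_0 = Z,  H_1 = Z,  H_2 = 0.

We work with the vertex ordering a < b < c < d < e < f < g < h. The simplices of K, each written with vertices in increasing order, are:

  0-simplices (8): a, b, c, d, e, f, g, h
  1-simplices (9): ab, ag, bc, bf, bg, cd, ch, ef, fh
  2-simplices (1): abg

giving chain groups C_0 ≅ Z^8, C_1 ≅ Z^9, C_2 ≅ Z^1.

The boundary map ∂_1: C_1 → C_0 sends each edge [p,q] (with p < q) to q − p.
This gives a 8×9 integer matrix of rank 7; reducing to Smith normal form yields diagonal entries (1,1,1,1,1,1,1).

The boundary map ∂_2: C_2 → C_1 acts by ∂[p,q,r] = [q,r] − [p,r] + [p,q]. For instance
  ∂abg = bg − ag + ab.
The 9×1 boundary matrix has rank 1 and Smith normal form diag(1).

Now H_k = ker ∂_k / im ∂_{k+1}, so:

  H_0: rank C_0 − rank ∂_1 = 8 − 7 = 1, and the invariant factors of ∂_1 are all 1, so H_0 ≅ Z.
  H_1: rank ker ∂_1 − rank ∂_2 = (9 − 7) − 1 = 1, and the invariant factors of ∂_2 are all 1, so H_1 ≅ Z.
  H_2: rank ker ∂_2 − rank ∂_3 = (1 − 1) − 0 = 0, and there is no ∂_3, so H_2 ≅ 0.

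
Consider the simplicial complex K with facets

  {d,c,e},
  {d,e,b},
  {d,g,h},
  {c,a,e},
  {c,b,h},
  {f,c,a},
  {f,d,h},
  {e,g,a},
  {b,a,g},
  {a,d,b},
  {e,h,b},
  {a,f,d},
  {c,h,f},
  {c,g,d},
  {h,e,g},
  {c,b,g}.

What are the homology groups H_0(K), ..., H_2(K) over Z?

H_0 ≅ Z,  H_1 ≅ Z^2,  H_2 ≅ Z.

We work with the vertex ordering a < b < c < d < e < f < g < h. The simplices of K, each written with vertices in increasing order, are:

  0-simplices (8): a, b, c, d, e, f, g, h
  1-simplices (24): ab, ac, ad, ae, af, ag, bc, bd, be, bg, bh, cd, ce, cf, cg, ch, de, df, dg, dh, eg, eh, fh, gh
  2-simplices (16): abd, abg, ace, acf, adf, aeg, bcg, bch, bde, beh, cde, cdg, cfh, dfh, dgh, egh

so the chain groups are C_0 ≅ Z^8, C_1 ≅ Z^24, C_2 ≅ Z^16.

The boundary map ∂_1: C_1 → C_0 is given by ∂[p,q] = [q] − [p].
The resulting 8×24 matrix has rank 7, and its Smith normal form has invariant factors (1,1,1,1,1,1,1).

Boundary ∂_2: C_2 → C_1 acts by ∂[p,q,r] = [q,r] − [p,r] + [p,q]. For instance
  ∂dfh = fh − dh + df,
  ∂cdg = dg − cg + cd.
The resulting 24×16 matrix has rank 15, and its Smith normal form has invariant factors (1,1,1,1,1,1,1,1,1,1,1,1,1,1,1).

Reading off H_k = ker ∂_k / im ∂_{k+1}:

  H_0: rank C_0 − rank ∂_1 = 8 − 7 = 1, and the invariant factors of ∂_1 are all 1, so H_0 ≅ Z.
  H_1: rank ker ∂_1 − rank ∂_2 = (24 − 7) − 15 = 2, and the invariant factors of ∂_2 are all 1, so H_1 ≅ Z^2.
  H_2: rank ker ∂_2 − rank ∂_3 = (16 − 15) − 0 = 1, and there is no ∂_3, so H_2 ≅ Z.

As a check, the Euler characteristic is 8 − 24 + 16 = 0, which agrees with 1 − 2 + 1 = 0.
(K is a triangulation of the torus T^2.)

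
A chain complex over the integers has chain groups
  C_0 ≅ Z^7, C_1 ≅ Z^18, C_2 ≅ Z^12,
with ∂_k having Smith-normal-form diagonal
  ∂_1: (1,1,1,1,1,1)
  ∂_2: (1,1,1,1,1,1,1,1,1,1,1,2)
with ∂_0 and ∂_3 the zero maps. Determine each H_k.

H_0: b_0 = 7 − 0 − 6 = 1; torsion from ∂_1 factors > 1: none. So H_0 = Z.
H_1: b_1 = 18 − 6 − 12 = 0; torsion from ∂_2 factors > 1: [2]. So H_1 = Z/2Z.
H_2: b_2 = 12 − 12 − 0 = 0; torsion from ∂_3 factors > 1: none. So H_2 = 0.

H_0 = Z,  H_1 = Z/2Z,  H_2 = 0.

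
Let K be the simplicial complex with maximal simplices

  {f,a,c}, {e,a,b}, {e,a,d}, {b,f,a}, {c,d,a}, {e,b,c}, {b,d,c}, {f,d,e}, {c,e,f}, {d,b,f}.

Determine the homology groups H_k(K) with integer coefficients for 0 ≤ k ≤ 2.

We work with the vertex ordering a < b < c < d < e < f. The simplices of K, each written with vertices in increasing order, are:

  0-simplices (6): a, b, c, d, e, f
  1-simplices (15): ab, ac, ad, ae, af, bc, bd, be, bf, cd, ce, cf, de, df, ef
  2-simplices (10): abe, abf, acd, acf, ade, bcd, bce, bdf, cef, def

Hence C_0 ≅ Z^6, C_1 ≅ Z^15, C_2 ≅ Z^10.

The boundary map ∂_1: C_1 → C_0 maps an edge to its endpoints' difference, ∂[p,q] = q − p. For instance
  ∂ac = c − a.
As a 6×15 matrix over Z this has rank 5, with invariant factors (1,1,1,1,1).

∂_2: C_2 → C_1 maps a triangle to the signed sum of its edges. For instance
  ∂acf = cf − af + ac,
  ∂bcd = cd − bd + bc.
As a 15×10 matrix over Z this has rank 10, with invariant factors (1,1,1,1,1,1,1,1,1,2).

Reading off H_k = ker ∂_k / im ∂_{k+1}:

  H_0: rank C_0 − rank ∂_1 = 6 − 5 = 1, and the invariant factors of ∂_1 are all 1, so H_0 ≅ Z.
  H_1: rank ker ∂_1 − rank ∂_2 = (15 − 5) − 10 = 0, and ∂_2 has invariant factor 2 > 1, so H_1 ≅ Z/2.
  H_2: rank ker ∂_2 − rank ∂_3 = (10 − 10) − 0 = 0, and there is no ∂_3, so H_2 ≅ 0.

H_0 ≅ Z,  H_1 ≅ Z/2,  H_2 = 0.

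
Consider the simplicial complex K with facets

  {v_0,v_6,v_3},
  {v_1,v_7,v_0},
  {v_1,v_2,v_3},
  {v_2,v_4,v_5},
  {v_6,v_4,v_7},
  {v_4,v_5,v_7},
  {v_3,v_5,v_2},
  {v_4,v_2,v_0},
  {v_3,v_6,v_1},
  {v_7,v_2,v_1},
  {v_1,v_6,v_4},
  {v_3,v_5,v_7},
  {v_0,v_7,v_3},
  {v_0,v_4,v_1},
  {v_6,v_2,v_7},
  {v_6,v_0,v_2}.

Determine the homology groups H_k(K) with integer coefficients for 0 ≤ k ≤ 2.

We work with the vertex ordering v_0 < v_1 < v_2 < v_3 < v_4 < v_5 < v_6 < v_7. The simplices of K, each written with vertices in increasing order, are:

  0-simplices (8): [v_0], [v_1], [v_2], [v_3], [v_4], [v_5], [v_6], [v_7]
  1-simplices (24): (24 of them)
  2-simplices (16): (16 of them)

so the chain groups are C_0 ≅ Z^8, C_1 ≅ Z^24, C_2 ≅ Z^16.

Boundary ∂_1: C_1 → C_0 maps an edge to its endpoints' difference, ∂[p,q] = q − p. For instance
  ∂[v_2,v_3] = [v_3] − [v_2].
This gives a 8×24 integer matrix of rank 7; reducing to Smith normal form yields diagonal entries (1,1,1,1,1,1,1).

∂_2: C_2 → C_1 maps a triangle to the signed sum of its edges. For instance
  ∂[v_0,v_1,v_4] = [v_1,v_4] − [v_0,v_4] + [v_0,v_1],
  ∂[v_0,v_3,v_6] = [v_3,v_6] − [v_0,v_6] + [v_0,v_3].
The resulting 24×16 matrix has rank 15, and its Smith normal form has invariant factors (1,1,1,1,1,1,1,1,1,1,1,1,1,1,1).

Reading off H_k = ker ∂_k / im ∂_{k+1}:

  H_0: rank C_0 − rank ∂_1 = 8 − 7 = 1, and the invariant factors of ∂_1 are all 1, so H_0 = Z.
  H_1: rank ker ∂_1 − rank ∂_2 = (24 − 7) − 15 = 2, and the invariant factors of ∂_2 are all 1, so H_1 = Z^2.
  H_2: rank ker ∂_2 − rank ∂_3 = (16 − 15) − 0 = 1, and there is no ∂_3, so H_2 = Z.

(K is a triangulation of the torus T^2.)

H_0 ≅ Z,  H_1 ≅ Z^2,  H_2 ≅ Z.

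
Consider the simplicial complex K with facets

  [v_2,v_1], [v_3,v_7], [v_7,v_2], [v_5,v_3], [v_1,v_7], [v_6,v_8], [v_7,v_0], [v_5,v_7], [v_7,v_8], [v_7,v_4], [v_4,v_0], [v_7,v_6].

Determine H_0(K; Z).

Take the total order v_0 < v_1 < v_2 < v_3 < v_4 < v_5 < v_6 < v_7 < v_8 on the vertex set. Then K (dimension 1) consists of the simplices:

  0-simplices (9): [v_0], [v_1], [v_2], [v_3], [v_4], [v_5], [v_6], [v_7], [v_8]
  1-simplices (12): [v_0,v_4], [v_0,v_7], [v_1,v_2], [v_1,v_7], [v_2,v_7], [v_3,v_5], [v_3,v_7], [v_4,v_7], [v_5,v_7], [v_6,v_7], [v_6,v_8], [v_7,v_8]

Hence C_0 ≅ Z^9, C_1 ≅ Z^12.

The boundary map ∂_1: C_1 → C_0 sends each edge [p,q] (with p < q) to q − p. For instance
  ∂[v_0,v_4] = [v_4] − [v_0].
As a 9×12 matrix over Z this has rank 8, with invariant factors (1,1,1,1,1,1,1,1).

Computing H_k = (kernel of ∂_k) / (image of ∂_{k+1}):

  H_0: rank C_0 − rank ∂_1 = 9 − 8 = 1, and the invariant factors of ∂_1 are all 1, so H_0 ≅ Z.

H_0 ≅ Z.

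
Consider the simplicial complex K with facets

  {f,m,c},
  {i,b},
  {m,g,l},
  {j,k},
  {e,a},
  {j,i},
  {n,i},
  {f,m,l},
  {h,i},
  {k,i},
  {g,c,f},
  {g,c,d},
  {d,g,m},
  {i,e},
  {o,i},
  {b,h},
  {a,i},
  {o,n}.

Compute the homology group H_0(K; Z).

We work with the vertex ordering a < b < c < d < e < f < g < h < i < j < k < l < m < n < o. The simplices of K, each written with vertices in increasing order, are:

  0-simplices (15): a, b, c, d, e, f, g, h, i, j, k, l, m, n, o
  1-simplices (24): ae, ai, bh, bi, cd, cf, cg, cm, dg, dm, ei, fg, fl, fm, gl, gm, hi, ij, ik, in, io, jk, lm, no
  2-simplices (6): cdg, cfg, cfm, dgm, flm, glm

giving chain groups C_0 ≅ Z^15, C_1 ≅ Z^24, C_2 ≅ Z^6.

The boundary map ∂_1: C_1 → C_0 maps an edge to its endpoints' difference, ∂[p,q] = q − p. For instance
  ∂io = o − i.
As a 15×24 matrix over Z this has rank 13, with invariant factors (1,1,1,1,1,1,1,1,1,1,1,1,1).

Boundary ∂_2: C_2 → C_1 maps a triangle to the signed sum of its edges. For instance
  ∂cfg = fg − cg + cf,
  ∂cfm = fm − cm + cf.
This gives a 24×6 integer matrix of rank 6; reducing to Smith normal form yields diagonal entries (1,1,1,1,1,1).

Computing H_k = (kernel of ∂_k) / (image of ∂_{k+1}):

  H_0: rank C_0 − rank ∂_1 = 15 − 13 = 2, and the invariant factors of ∂_1 are all 1, so H_0 = Z^2.

(K is a triangulation of the disjoint union of a wedge of 4 circles and the cylinder S^1 x I.)

H_0 ≅ Z^2.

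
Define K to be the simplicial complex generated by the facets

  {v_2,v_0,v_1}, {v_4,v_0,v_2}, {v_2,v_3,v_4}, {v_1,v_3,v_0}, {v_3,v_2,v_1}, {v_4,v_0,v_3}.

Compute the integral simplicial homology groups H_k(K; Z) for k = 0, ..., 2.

Order the vertices as v_0 < v_1 < v_2 < v_3 < v_4. Listing each simplex with vertices in this order, K has dimension 2 with simplices:

  0-simplices (5): [v_0], [v_1], [v_2], [v_3], [v_4]
  1-simplices (9): [v_0,v_1], [v_0,v_2], [v_0,v_3], [v_0,v_4], [v_1,v_2], [v_1,v_3], [v_2,v_3], [v_2,v_4], [v_3,v_4]
  2-simplices (6): [v_0,v_1,v_2], [v_0,v_1,v_3], [v_0,v_2,v_4], [v_0,v_3,v_4], [v_1,v_2,v_3], [v_2,v_3,v_4]

so the chain groups are C_0 ≅ Z^5, C_1 ≅ Z^9, C_2 ≅ Z^6.

The boundary map ∂_1: C_1 → C_0 is given by ∂[p,q] = [q] − [p]. For instance
  ∂[v_0,v_1] = [v_1] − [v_0].
The 5×9 boundary matrix has rank 4 and Smith normal form diag(1,1,1,1).

The boundary map ∂_2: C_2 → C_1 acts by ∂[p,q,r] = [q,r] − [p,r] + [p,q]. For instance
  ∂[v_0,v_1,v_2] = [v_1,v_2] − [v_0,v_2] + [v_0,v_1],
  ∂[v_0,v_2,v_4] = [v_2,v_4] − [v_0,v_4] + [v_0,v_2].
The resulting 9×6 matrix has rank 5, and its Smith normal form has invariant factors (1,1,1,1,1).

Computing H_k = (kernel of ∂_k) / (image of ∂_{k+1}):

  H_0: rank C_0 − rank ∂_1 = 5 − 4 = 1, and the invariant factors of ∂_1 are all 1, so H_0 ≅ Z.
  H_1: rank ker ∂_1 − rank ∂_2 = (9 − 4) − 5 = 0, and the invariant factors of ∂_2 are all 1, so H_1 ≅ 0.
  H_2: rank ker ∂_2 − rank ∂_3 = (6 − 5) − 0 = 1, and there is no ∂_3, so H_2 ≅ Z.

H_0 = Z,  H_1 = 0,  H_2 = Z.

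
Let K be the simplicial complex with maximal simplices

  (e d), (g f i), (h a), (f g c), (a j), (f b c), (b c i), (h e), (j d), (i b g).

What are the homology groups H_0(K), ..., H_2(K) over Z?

We work with the vertex ordering a < b < c < d < e < f < g < h < i < j. The simplices of K, each written with vertices in increasing order, are:

  0-simplices (10): a, b, c, d, e, f, g, h, i, j
  1-simplices (15): ah, aj, bc, bf, bg, bi, cf, cg, ci, de, dj, eh, fg, fi, gi
  2-simplices (5): bcf, bci, bgi, cfg, fgi

giving chain groups C_0 ≅ Z^10, C_1 ≅ Z^15, C_2 ≅ Z^5.

∂_1: C_1 → C_0 maps an edge to its endpoints' difference, ∂[p,q] = q − p. For instance
  ∂de = e − d.
As a 10×15 matrix over Z this has rank 8, with invariant factors (1,1,1,1,1,1,1,1).

The boundary map ∂_2: C_2 → C_1 maps a triangle to the signed sum of its edges. For instance
  ∂bcf = cf − bf + bc,
  ∂cfg = fg − cg + cf.
The 15×5 boundary matrix has rank 5 and Smith normal form diag(1,1,1,1,1).

Computing H_k = (kernel of ∂_k) / (image of ∂_{k+1}):

  H_0: rank C_0 − rank ∂_1 = 10 − 8 = 2, and the invariant factors of ∂_1 are all 1, so H_0 ≅ Z^2.
  H_1: rank ker ∂_1 − rank ∂_2 = (15 − 8) − 5 = 2, and the invariant factors of ∂_2 are all 1, so H_1 ≅ Z^2.
  H_2: rank ker ∂_2 − rank ∂_3 = (5 − 5) − 0 = 0, and there is no ∂_3, so H_2 ≅ 0.

As a check, the Euler characteristic is 10 − 15 + 5 = 0, which agrees with 2 − 2 + 0 = 0.

H_0 = Z^2,  H_1 = Z^2,  H_2 = 0.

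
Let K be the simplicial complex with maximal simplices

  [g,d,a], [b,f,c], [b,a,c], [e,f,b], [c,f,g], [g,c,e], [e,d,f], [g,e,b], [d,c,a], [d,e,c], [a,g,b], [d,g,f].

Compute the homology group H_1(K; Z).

Take the total order a < b < c < d < e < f < g on the vertex set. Then K (dimension 2) consists of the simplices:

  0-simplices (7): a, b, c, d, e, f, g
  1-simplices (18): ab, ac, ad, ag, bc, be, bf, bg, cd, ce, cf, cg, de, df, dg, ef, eg, fg
  2-simplices (12): abc, abg, acd, adg, bcf, bef, beg, cde, ceg, cfg, def, dfg

giving chain groups C_0 ≅ Z^7, C_1 ≅ Z^18, C_2 ≅ Z^12.

Boundary ∂_1: C_1 → C_0 maps an edge to its endpoints' difference, ∂[p,q] = q − p.
The 7×18 boundary matrix has rank 6 and Smith normal form diag(1,1,1,1,1,1).

Boundary ∂_2: C_2 → C_1 maps a triangle to the signed sum of its edges. For instance
  ∂abc = bc − ac + ab,
  ∂cde = de − ce + cd.
The resulting 18×12 matrix has rank 12, and its Smith normal form has invariant factors (1,1,1,1,1,1,1,1,1,1,1,2).

Computing H_k = (kernel of ∂_k) / (image of ∂_{k+1}):

  H_1: rank ker ∂_1 − rank ∂_2 = (18 − 6) − 12 = 0, and ∂_2 has invariant factor 2 > 1, so H_1 ≅ Z/2.

H_1 = Z/2.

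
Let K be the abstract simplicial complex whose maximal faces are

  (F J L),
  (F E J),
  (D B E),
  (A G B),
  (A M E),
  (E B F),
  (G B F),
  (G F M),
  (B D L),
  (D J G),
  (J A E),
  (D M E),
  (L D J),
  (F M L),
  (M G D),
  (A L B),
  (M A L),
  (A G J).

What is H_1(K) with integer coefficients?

H_1 = Z^2.

Fix the vertex order A < B < D < E < F < G < J < L < M and write every simplex with vertices in increasing order. Then dim K = 2 and the simplices of K are:

  0-simplices (9): A, B, D, E, F, G, J, L, M
  1-simplices (27): AB, AE, AG, AJ, AL, AM, BD, BE, BF, BG, BL, DE, DG, DJ, DL, DM, EF, EJ, EM, FG, FJ, FL, FM, GJ, GM, JL, LM
  2-simplices (18): ABG, ABL, AEJ, AEM, AGJ, ALM, BDE, BDL, BEF, BFG, DEM, DGJ, DGM, DJL, EFJ, FGM, FJL, FLM

Hence C_0 ≅ Z^9, C_1 ≅ Z^27, C_2 ≅ Z^18.

∂_1: C_1 → C_0 maps an edge to its endpoints' difference, ∂[p,q] = q − p.
The resulting 9×27 matrix has rank 8, and its Smith normal form has invariant factors (1,1,1,1,1,1,1,1).

The boundary map ∂_2: C_2 → C_1 acts by ∂[p,q,r] = [q,r] − [p,r] + [p,q]. For instance
  ∂FLM = LM − FM + FL,
  ∂BEF = EF − BF + BE.
The resulting 27×18 matrix has rank 17, and its Smith normal form has invariant factors (1,1,1,1,1,1,1,1,1,1,1,1,1,1,1,1,1).

Now H_k = ker ∂_k / im ∂_{k+1}, so:

  H_1: rank ker ∂_1 − rank ∂_2 = (27 − 8) − 17 = 2, and the invariant factors of ∂_2 are all 1, so H_1 = Z^2.

(K is a triangulation of the torus T^2.)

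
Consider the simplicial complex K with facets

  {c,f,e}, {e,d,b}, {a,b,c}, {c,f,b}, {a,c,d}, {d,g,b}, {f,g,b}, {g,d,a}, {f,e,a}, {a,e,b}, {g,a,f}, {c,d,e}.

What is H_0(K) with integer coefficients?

Order the vertices as a < b < c < d < e < f < g. Listing each simplex with vertices in this order, K has dimension 2 with simplices:

  0-simplices (7): a, b, c, d, e, f, g
  1-simplices (18): ab, ac, ad, ae, af, ag, bc, bd, be, bf, bg, cd, ce, cf, de, dg, ef, fg
  2-simplices (12): abc, abe, acd, adg, aef, afg, bcf, bde, bdg, bfg, cde, cef

so the chain groups are C_0 ≅ Z^7, C_1 ≅ Z^18, C_2 ≅ Z^12.

Boundary ∂_1: C_1 → C_0 maps an edge to its endpoints' difference, ∂[p,q] = q − p. For instance
  ∂ab = b − a.
This gives a 7×18 integer matrix of rank 6; reducing to Smith normal form yields diagonal entries (1,1,1,1,1,1).

The boundary map ∂_2: C_2 → C_1 acts by ∂[p,q,r] = [q,r] − [p,r] + [p,q]. For instance
  ∂bfg = fg − bg + bf,
  ∂bcf = cf − bf + bc.
The 18×12 boundary matrix has rank 12 and Smith normal form diag(1,1,1,1,1,1,1,1,1,1,1,2).

Computing H_k = (kernel of ∂_k) / (image of ∂_{k+1}):

  H_0: rank C_0 − rank ∂_1 = 7 − 6 = 1, and the invariant factors of ∂_1 are all 1, so H_0 = Z.

H_0 = Z.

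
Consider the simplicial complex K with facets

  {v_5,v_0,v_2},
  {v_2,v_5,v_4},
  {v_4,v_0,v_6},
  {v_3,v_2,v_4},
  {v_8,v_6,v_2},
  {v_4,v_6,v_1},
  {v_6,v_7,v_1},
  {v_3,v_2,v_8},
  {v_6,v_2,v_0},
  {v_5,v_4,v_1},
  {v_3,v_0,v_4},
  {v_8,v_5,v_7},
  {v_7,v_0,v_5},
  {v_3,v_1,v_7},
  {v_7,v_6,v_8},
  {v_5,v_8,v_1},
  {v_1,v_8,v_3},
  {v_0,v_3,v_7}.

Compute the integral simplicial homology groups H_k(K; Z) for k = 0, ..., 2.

H_0 = Z,  H_1 = Z ⊕ Z_2,  H_2 = 0.

Take the total order v_0 < v_1 < v_2 < v_3 < v_4 < v_5 < v_6 < v_7 < v_8 on the vertex set. Then K (dimension 2) consists of the simplices:

  0-simplices (9): [v_0], [v_1], [v_2], [v_3], [v_4], [v_5], [v_6], [v_7], [v_8]
  1-simplices (27): (27 of them)
  2-simplices (18): (18 of them)

so the chain groups are C_0 ≅ Z^9, C_1 ≅ Z^27, C_2 ≅ Z^18.

The boundary map ∂_1: C_1 → C_0 maps an edge to its endpoints' difference, ∂[p,q] = q − p. For instance
  ∂[v_1,v_8] = [v_8] − [v_1].
This gives a 9×27 integer matrix of rank 8; reducing to Smith normal form yields diagonal entries (1,1,1,1,1,1,1,1).

∂_2: C_2 → C_1 sends each 2-simplex [p,q,r] to [q,r] − [p,r] + [p,q]. For instance
  ∂[v_0,v_2,v_6] = [v_2,v_6] − [v_0,v_6] + [v_0,v_2],
  ∂[v_1,v_5,v_8] = [v_5,v_8] − [v_1,v_8] + [v_1,v_5].
As a 27×18 matrix over Z this has rank 18, with invariant factors (1,1,1,1,1,1,1,1,1,1,1,1,1,1,1,1,1,2).

Computing H_k = (kernel of ∂_k) / (image of ∂_{k+1}):

  H_0: rank C_0 − rank ∂_1 = 9 − 8 = 1, and the invariant factors of ∂_1 are all 1, so H_0 ≅ Z.
  H_1: rank ker ∂_1 − rank ∂_2 = (27 − 8) − 18 = 1, and ∂_2 has invariant factor 2 > 1, so H_1 ≅ Z ⊕ Z_2.
  H_2: rank ker ∂_2 − rank ∂_3 = (18 − 18) − 0 = 0, and there is no ∂_3, so H_2 ≅ 0.

(K is a triangulation of the Klein bottle.)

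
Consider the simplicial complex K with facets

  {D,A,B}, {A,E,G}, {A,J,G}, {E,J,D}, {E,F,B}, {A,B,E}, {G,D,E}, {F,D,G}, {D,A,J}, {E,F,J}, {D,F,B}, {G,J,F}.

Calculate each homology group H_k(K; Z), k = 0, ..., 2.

Order the vertices as A < B < D < E < F < G < J. Listing each simplex with vertices in this order, K has dimension 2 with simplices:

  0-simplices (7): A, B, D, E, F, G, J
  1-simplices (18): AB, AD, AE, AG, AJ, BD, BE, BF, DE, DF, DG, DJ, EF, EG, EJ, FG, FJ, GJ
  2-simplices (12): ABD, ABE, ADJ, AEG, AGJ, BDF, BEF, DEG, DEJ, DFG, EFJ, FGJ

Hence C_0 ≅ Z^7, C_1 ≅ Z^18, C_2 ≅ Z^12.

∂_1: C_1 → C_0 maps an edge to its endpoints' difference, ∂[p,q] = q − p.
As a 7×18 matrix over Z this has rank 6, with invariant factors (1,1,1,1,1,1).

∂_2: C_2 → C_1 maps a triangle to the signed sum of its edges. For instance
  ∂BDF = DF − BF + BD,
  ∂EFJ = FJ − EJ + EF.
The 18×12 boundary matrix has rank 12 and Smith normal form diag(1,1,1,1,1,1,1,1,1,1,1,2).

Now H_k = ker ∂_k / im ∂_{k+1}, so:

  H_0: rank C_0 − rank ∂_1 = 7 − 6 = 1, and the invariant factors of ∂_1 are all 1, so H_0 = Z.
  H_1: rank ker ∂_1 − rank ∂_2 = (18 − 6) − 12 = 0, and ∂_2 has invariant factor 2 > 1, so H_1 = Z/2.
  H_2: rank ker ∂_2 − rank ∂_3 = (12 − 12) − 0 = 0, and there is no ∂_3, so H_2 = 0.

H_0 ≅ Z,  H_1 ≅ Z/2,  H_2 = 0.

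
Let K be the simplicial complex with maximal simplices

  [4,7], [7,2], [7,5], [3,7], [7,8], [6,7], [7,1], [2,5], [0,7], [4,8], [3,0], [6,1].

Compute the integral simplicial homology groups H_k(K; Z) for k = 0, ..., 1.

Fix the vertex order 0 < 1 < 2 < 3 < 4 < 5 < 6 < 7 < 8 and write every simplex with vertices in increasing order. Then dim K = 1 and the simplices of K are:

  0-simplices (9): [0], [1], [2], [3], [4], [5], [6], [7], [8]
  1-simplices (12): [0,3], [0,7], [1,6], [1,7], [2,5], [2,7], [3,7], [4,7], [4,8], [5,7], [6,7], [7,8]

so the chain groups are C_0 ≅ Z^9, C_1 ≅ Z^12.

Boundary ∂_1: C_1 → C_0 sends each edge [p,q] (with p < q) to q − p. For instance
  ∂[4,7] = [7] − [4].
The resulting 9×12 matrix has rank 8, and its Smith normal form has invariant factors (1,1,1,1,1,1,1,1).

Now H_k = ker ∂_k / im ∂_{k+1}, so:

  H_0: rank C_0 − rank ∂_1 = 9 − 8 = 1, and the invariant factors of ∂_1 are all 1, so H_0 = Z.
  H_1: rank ker ∂_1 − rank ∂_2 = (12 − 8) − 0 = 4, and there is no ∂_2, so H_1 = Z^4.

As a check, the Euler characteristic is 9 − 12 = -3, which agrees with 1 − 4 = -3.

H_0 = Z,  H_1 = Z^4.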